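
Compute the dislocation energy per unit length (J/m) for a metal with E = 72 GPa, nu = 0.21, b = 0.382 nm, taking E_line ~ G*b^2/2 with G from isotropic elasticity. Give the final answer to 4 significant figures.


Step 1: G = E / (2*(1+nu))
G = 72 / (2*(1+0.21)) = 29.7521 GPa = 2.97521e+10 Pa
Step 2: E_line = G*b^2/2
b = 0.382 nm = 3.82e-10 m
E_line = 0.5 * 2.97521e+10 * (3.82e-10)^2 = 2.171e-09 J/m


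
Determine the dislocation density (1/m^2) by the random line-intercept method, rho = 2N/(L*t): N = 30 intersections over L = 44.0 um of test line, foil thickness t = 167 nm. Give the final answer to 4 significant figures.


rho = 2N / (L * t)
L = 44.0 um = 4.4e-05 m, t = 167 nm = 1.67e-07 m
rho = 2 * 30 / (4.4e-05 * 1.67e-07)
rho = 8.165e+12 1/m^2


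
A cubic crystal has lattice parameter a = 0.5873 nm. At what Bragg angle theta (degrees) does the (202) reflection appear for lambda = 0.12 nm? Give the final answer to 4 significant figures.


d = a / sqrt(h^2+k^2+l^2)
d = 0.5873 / sqrt(8) = 0.207642 nm
lambda = 2*d*sin(theta)  =>  sin(theta) = lambda / (2*d)
sin(theta) = 0.12 / (2 * 0.207642) = 0.288959
theta = 16.8 deg


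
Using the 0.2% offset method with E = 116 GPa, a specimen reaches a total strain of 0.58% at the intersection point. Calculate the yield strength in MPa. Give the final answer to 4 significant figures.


Offset strain = 0.002
Elastic strain at yield = total_strain - offset = 5.8e-03 - 0.002 = 3.8e-03
sigma_y = E * elastic_strain = 116000 * 3.8e-03
sigma_y = 440.8 MPa


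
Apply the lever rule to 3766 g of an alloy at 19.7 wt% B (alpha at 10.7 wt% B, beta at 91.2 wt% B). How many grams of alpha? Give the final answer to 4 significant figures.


f_alpha = (C_beta - C0) / (C_beta - C_alpha)
f_alpha = (91.2 - 19.7) / (91.2 - 10.7) = 0.888199
m_alpha = f_alpha * m_total = 0.888199 * 3766 = 3345 g


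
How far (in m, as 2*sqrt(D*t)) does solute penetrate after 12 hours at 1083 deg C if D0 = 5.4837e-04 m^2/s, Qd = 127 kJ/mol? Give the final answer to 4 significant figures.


Step 1: D = D0 * exp(-Qd/(R*T))
T = 1356.15 K
D = 5.4837e-04 * exp(-127e3 / (8.314 * 1356.15)) = 7.03486e-09 m^2/s
Step 2: L = 2*sqrt(D*t)
t = 12 h = 43200 s
L = 2*sqrt(7.03486e-09 * 43200) = 0.03487 m


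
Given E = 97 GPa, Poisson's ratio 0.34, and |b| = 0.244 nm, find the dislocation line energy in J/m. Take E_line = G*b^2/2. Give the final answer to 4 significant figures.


Step 1: G = E / (2*(1+nu))
G = 97 / (2*(1+0.34)) = 36.194 GPa = 3.6194e+10 Pa
Step 2: E_line = G*b^2/2
b = 0.244 nm = 2.44e-10 m
E_line = 0.5 * 3.6194e+10 * (2.44e-10)^2 = 1.077e-09 J/m


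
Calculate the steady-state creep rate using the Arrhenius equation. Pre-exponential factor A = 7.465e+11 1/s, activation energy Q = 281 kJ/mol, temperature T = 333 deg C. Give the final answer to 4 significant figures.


rate = A * exp(-Q / (R*T))
T = 333 + 273.15 = 606.15 K
rate = 7.465e+11 * exp(-281e3 / (8.314 * 606.15))
rate = 4.541e-13 1/s


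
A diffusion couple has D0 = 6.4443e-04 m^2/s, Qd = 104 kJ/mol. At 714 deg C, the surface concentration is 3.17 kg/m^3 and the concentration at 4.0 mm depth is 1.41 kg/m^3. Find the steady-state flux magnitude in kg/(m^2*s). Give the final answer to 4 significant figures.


Step 1: D = D0 * exp(-Qd/(R*T))
T = 714 + 273.15 = 987.15 K
D = 6.4443e-04 * exp(-104e3 / (8.314 * 987.15)) = 2.02236e-09 m^2/s
Step 2: J = D * (C1 - C2) / dx
J = 2.02236e-09 * (3.17 - 1.41) / 4e-03
J = 8.898e-07 kg/(m^2*s)


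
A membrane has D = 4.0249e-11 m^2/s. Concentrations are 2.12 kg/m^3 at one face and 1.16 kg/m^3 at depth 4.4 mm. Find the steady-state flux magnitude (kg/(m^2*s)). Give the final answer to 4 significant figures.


J = -D * (dC/dx) = D * (C1 - C2) / dx
J = 4.0249e-11 * (2.12 - 1.16) / 4.4e-03
J = 8.782e-09 kg/(m^2*s)


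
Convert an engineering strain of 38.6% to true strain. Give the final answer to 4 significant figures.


epsilon_true = ln(1 + epsilon_eng)
epsilon_true = ln(1 + 0.386)
epsilon_true = 0.3264


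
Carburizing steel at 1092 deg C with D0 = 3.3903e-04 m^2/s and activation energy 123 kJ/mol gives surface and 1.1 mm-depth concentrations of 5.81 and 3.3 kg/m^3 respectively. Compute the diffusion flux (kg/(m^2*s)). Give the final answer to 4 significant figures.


Step 1: D = D0 * exp(-Qd/(R*T))
T = 1092 + 273.15 = 1365.15 K
D = 3.3903e-04 * exp(-123e3 / (8.314 * 1365.15)) = 6.66389e-09 m^2/s
Step 2: J = D * (C1 - C2) / dx
J = 6.66389e-09 * (5.81 - 3.3) / 1.1e-03
J = 1.521e-05 kg/(m^2*s)


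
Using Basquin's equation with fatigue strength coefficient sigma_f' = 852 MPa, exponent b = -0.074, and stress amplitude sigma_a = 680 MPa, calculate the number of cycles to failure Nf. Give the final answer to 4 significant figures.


sigma_a = sigma_f' * (2*Nf)^b
2*Nf = (sigma_a / sigma_f')^(1/b)
2*Nf = (680 / 852)^(1/-0.074)
2*Nf = 21.0566
Nf = 10.53 cycles


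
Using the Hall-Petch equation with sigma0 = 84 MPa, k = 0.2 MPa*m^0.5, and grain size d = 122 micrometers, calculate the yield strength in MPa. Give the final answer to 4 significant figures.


sigma_y = sigma0 + k / sqrt(d)
d = 122 um = 1.22e-04 m
sigma_y = 84 + 0.2 / sqrt(1.22e-04)
sigma_y = 102.1 MPa


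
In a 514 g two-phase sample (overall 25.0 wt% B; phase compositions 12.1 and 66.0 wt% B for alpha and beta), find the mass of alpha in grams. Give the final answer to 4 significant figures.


f_alpha = (C_beta - C0) / (C_beta - C_alpha)
f_alpha = (66.0 - 25.0) / (66.0 - 12.1) = 0.760668
m_alpha = f_alpha * m_total = 0.760668 * 514 = 391 g


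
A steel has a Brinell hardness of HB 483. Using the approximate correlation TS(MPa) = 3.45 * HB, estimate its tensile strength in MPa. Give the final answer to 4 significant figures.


TS (MPa) = 3.45 * HB
TS = 3.45 * 483
TS = 1666 MPa


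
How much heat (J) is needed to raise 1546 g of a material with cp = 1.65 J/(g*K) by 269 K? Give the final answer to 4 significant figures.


Q = m * cp * dT
Q = 1546 * 1.65 * 269
Q = 686200 J


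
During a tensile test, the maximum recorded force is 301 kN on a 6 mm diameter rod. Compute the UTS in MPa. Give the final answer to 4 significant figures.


A0 = pi*(d/2)^2 = pi*(6/2)^2 = 28.2743 mm^2
UTS = F_max / A0 = 301*1000 / 28.2743
UTS = 10650 MPa


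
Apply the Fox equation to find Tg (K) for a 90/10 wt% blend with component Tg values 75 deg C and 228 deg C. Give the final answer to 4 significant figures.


1/Tg = w1/Tg1 + w2/Tg2 (in Kelvin)
Tg1 = 348.15 K, Tg2 = 501.15 K
1/Tg = 0.9/348.15 + 0.1/501.15
Tg = 359.1 K


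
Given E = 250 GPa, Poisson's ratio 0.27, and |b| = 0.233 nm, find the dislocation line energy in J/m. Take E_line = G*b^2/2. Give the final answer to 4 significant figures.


Step 1: G = E / (2*(1+nu))
G = 250 / (2*(1+0.27)) = 98.4252 GPa = 9.84252e+10 Pa
Step 2: E_line = G*b^2/2
b = 0.233 nm = 2.33e-10 m
E_line = 0.5 * 9.84252e+10 * (2.33e-10)^2 = 2.672e-09 J/m


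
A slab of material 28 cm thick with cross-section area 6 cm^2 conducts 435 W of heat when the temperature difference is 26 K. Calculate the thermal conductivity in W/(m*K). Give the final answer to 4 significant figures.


k = Q*L / (A*dT)
L = 0.28 m, A = 6e-04 m^2
k = 435 * 0.28 / (6e-04 * 26)
k = 7808 W/(m*K)


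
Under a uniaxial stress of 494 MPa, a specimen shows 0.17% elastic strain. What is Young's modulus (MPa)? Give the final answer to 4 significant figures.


E = sigma / epsilon
epsilon = 0.17% = 1.7e-03
E = 494 / 1.7e-03
E = 290600 MPa


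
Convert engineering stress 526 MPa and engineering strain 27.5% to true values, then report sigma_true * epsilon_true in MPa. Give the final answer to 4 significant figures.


sigma_true = sigma_eng * (1 + epsilon_eng)
sigma_true = 526 * (1 + 0.275) = 670.65 MPa
epsilon_true = ln(1 + epsilon_eng)
epsilon_true = ln(1 + 0.275) = 0.242946
sigma_true * epsilon_true = 670.65 * 0.242946 = 162.9 MPa


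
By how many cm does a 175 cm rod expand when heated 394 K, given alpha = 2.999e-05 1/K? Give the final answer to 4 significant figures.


dL = L0 * alpha * dT
dL = 175 * 2.999e-05 * 394
dL = 2.068 cm


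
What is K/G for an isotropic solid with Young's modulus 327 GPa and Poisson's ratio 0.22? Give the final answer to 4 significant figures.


G = E / (2*(1+nu))
G = 327 / (2*(1+0.22)) = 134.016 GPa
K = E / (3*(1-2*nu))
K = 327 / (3*(1-2*0.22)) = 194.643 GPa
K/G = 194.643 / 134.016 = 1.452


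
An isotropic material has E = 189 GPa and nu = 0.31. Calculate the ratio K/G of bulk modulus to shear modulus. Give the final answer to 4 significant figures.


G = E / (2*(1+nu))
G = 189 / (2*(1+0.31)) = 72.1374 GPa
K = E / (3*(1-2*nu))
K = 189 / (3*(1-2*0.31)) = 165.789 GPa
K/G = 165.789 / 72.1374 = 2.298


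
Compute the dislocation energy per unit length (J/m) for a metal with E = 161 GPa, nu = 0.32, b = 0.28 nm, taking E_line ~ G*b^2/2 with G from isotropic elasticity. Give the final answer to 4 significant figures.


Step 1: G = E / (2*(1+nu))
G = 161 / (2*(1+0.32)) = 60.9848 GPa = 6.09848e+10 Pa
Step 2: E_line = G*b^2/2
b = 0.28 nm = 2.8e-10 m
E_line = 0.5 * 6.09848e+10 * (2.8e-10)^2 = 2.391e-09 J/m


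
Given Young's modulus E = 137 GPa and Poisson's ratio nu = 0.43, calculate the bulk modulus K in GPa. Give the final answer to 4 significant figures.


K = E / (3*(1-2*nu))
K = 137 / (3*(1-2*0.43))
K = 326.2 GPa


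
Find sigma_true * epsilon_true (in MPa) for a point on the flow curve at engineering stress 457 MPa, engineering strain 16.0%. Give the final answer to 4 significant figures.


sigma_true = sigma_eng * (1 + epsilon_eng)
sigma_true = 457 * (1 + 0.16) = 530.12 MPa
epsilon_true = ln(1 + epsilon_eng)
epsilon_true = ln(1 + 0.16) = 0.14842
sigma_true * epsilon_true = 530.12 * 0.14842 = 78.68 MPa


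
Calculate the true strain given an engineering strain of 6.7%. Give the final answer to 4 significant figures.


epsilon_true = ln(1 + epsilon_eng)
epsilon_true = ln(1 + 0.067)
epsilon_true = 0.06485


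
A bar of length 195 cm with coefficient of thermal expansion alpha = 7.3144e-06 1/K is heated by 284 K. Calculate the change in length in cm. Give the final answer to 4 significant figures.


dL = L0 * alpha * dT
dL = 195 * 7.3144e-06 * 284
dL = 0.4051 cm


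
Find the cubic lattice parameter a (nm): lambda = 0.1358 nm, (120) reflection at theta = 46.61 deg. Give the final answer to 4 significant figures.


d = lambda / (2*sin(theta))
d = 0.1358 / (2*sin(46.61 deg))
d = 0.0934368 nm
a = d * sqrt(h^2+k^2+l^2) = 0.0934368 * sqrt(5)
a = 0.2089 nm


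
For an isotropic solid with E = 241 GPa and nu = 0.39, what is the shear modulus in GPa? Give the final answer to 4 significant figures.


G = E / (2*(1+nu))
G = 241 / (2*(1+0.39))
G = 86.69 GPa


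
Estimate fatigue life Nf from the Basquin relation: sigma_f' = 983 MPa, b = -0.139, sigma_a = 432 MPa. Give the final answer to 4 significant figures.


sigma_a = sigma_f' * (2*Nf)^b
2*Nf = (sigma_a / sigma_f')^(1/b)
2*Nf = (432 / 983)^(1/-0.139)
2*Nf = 370.55
Nf = 185.3 cycles


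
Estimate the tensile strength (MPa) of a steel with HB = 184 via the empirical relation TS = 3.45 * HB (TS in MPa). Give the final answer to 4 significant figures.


TS (MPa) = 3.45 * HB
TS = 3.45 * 184
TS = 634.8 MPa


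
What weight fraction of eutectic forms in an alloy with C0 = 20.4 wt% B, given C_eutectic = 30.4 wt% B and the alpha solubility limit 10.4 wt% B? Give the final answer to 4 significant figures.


f_primary = (C_e - C0) / (C_e - C_alpha_max)
f_primary = (30.4 - 20.4) / (30.4 - 10.4)
f_primary = 0.5
f_eutectic = 1 - 0.5 = 0.5


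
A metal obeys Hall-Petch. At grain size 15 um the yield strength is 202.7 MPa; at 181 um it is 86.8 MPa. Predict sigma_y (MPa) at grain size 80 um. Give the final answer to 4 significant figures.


sigma_y = sigma0 + k / sqrt(d)
1/sqrt(d1) = 1/sqrt(1.5e-05) = 258.199;  1/sqrt(d2) = 74.3294
k = (sigma1 - sigma2) / (1/sqrt(d1) - 1/sqrt(d2)) = (202.7 - 86.8) / (258.199 - 74.3294) = 0.630338 MPa*m^0.5
sigma0 = sigma1 - k/sqrt(d1) = 202.7 - 0.630338*258.199 = 39.9473 MPa
sigma_y(d3) = 39.9473 + 0.630338 / sqrt(8e-05) = 110.4 MPa


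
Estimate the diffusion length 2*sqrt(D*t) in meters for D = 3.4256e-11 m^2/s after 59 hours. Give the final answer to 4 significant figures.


t = 59 hr = 212400 s
Diffusion length = 2*sqrt(D*t)
= 2*sqrt(3.4256e-11 * 212400)
= 5.395e-03 m


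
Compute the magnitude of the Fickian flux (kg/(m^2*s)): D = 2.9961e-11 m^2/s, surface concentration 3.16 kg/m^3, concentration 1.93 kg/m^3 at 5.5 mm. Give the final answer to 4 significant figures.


J = -D * (dC/dx) = D * (C1 - C2) / dx
J = 2.9961e-11 * (3.16 - 1.93) / 5.5e-03
J = 6.7e-09 kg/(m^2*s)


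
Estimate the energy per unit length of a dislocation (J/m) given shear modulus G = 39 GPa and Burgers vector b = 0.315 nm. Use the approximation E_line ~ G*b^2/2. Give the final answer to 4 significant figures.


E = G*b^2/2
b = 0.315 nm = 3.15e-10 m
G = 39 GPa = 3.9e+10 Pa
E = 0.5 * 3.9e+10 * (3.15e-10)^2
E = 1.935e-09 J/m


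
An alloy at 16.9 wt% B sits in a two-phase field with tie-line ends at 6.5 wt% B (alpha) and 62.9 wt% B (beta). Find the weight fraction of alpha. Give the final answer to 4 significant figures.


f_alpha = (C_beta - C0) / (C_beta - C_alpha)
f_alpha = (62.9 - 16.9) / (62.9 - 6.5)
f_alpha = 0.8156


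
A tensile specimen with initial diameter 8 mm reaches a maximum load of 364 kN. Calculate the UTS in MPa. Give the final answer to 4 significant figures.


A0 = pi*(d/2)^2 = pi*(8/2)^2 = 50.2655 mm^2
UTS = F_max / A0 = 364*1000 / 50.2655
UTS = 7242 MPa


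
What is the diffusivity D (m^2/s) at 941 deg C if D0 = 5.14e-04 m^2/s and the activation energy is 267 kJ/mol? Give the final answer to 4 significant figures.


D = D0 * exp(-Qd / (R*T))
T = 1214.15 K
D = 5.14e-04 * exp(-267e3 / (8.314 * 1214.15))
D = 1.674e-15 m^2/s


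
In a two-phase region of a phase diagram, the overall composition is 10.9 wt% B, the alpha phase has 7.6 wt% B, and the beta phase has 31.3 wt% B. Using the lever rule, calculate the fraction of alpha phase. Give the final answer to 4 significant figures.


f_alpha = (C_beta - C0) / (C_beta - C_alpha)
f_alpha = (31.3 - 10.9) / (31.3 - 7.6)
f_alpha = 0.8608


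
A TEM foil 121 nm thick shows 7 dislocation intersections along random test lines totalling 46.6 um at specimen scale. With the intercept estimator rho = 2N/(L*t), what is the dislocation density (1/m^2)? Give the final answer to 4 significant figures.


rho = 2N / (L * t)
L = 46.6 um = 4.66e-05 m, t = 121 nm = 1.21e-07 m
rho = 2 * 7 / (4.66e-05 * 1.21e-07)
rho = 2.483e+12 1/m^2


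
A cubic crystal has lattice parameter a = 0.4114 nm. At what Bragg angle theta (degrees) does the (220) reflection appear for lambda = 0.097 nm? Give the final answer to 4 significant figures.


d = a / sqrt(h^2+k^2+l^2)
d = 0.4114 / sqrt(8) = 0.145452 nm
lambda = 2*d*sin(theta)  =>  sin(theta) = lambda / (2*d)
sin(theta) = 0.097 / (2 * 0.145452) = 0.333444
theta = 19.48 deg


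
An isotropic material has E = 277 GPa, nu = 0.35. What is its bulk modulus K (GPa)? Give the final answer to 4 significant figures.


K = E / (3*(1-2*nu))
K = 277 / (3*(1-2*0.35))
K = 307.8 GPa


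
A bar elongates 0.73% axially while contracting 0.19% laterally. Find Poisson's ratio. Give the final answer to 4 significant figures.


nu = -epsilon_lat / epsilon_axial
Lateral strain is contraction (negative), so using magnitudes:
nu = 0.19 / 0.73
nu = 0.2603


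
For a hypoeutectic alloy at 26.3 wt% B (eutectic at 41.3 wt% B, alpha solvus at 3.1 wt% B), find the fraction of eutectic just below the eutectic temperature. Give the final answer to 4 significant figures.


f_primary = (C_e - C0) / (C_e - C_alpha_max)
f_primary = (41.3 - 26.3) / (41.3 - 3.1)
f_primary = 0.39267
f_eutectic = 1 - 0.39267 = 0.6073


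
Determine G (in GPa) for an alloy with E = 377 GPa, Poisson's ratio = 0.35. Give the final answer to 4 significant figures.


G = E / (2*(1+nu))
G = 377 / (2*(1+0.35))
G = 139.6 GPa


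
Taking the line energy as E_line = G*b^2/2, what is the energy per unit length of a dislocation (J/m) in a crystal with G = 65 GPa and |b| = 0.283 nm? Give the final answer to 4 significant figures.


E = G*b^2/2
b = 0.283 nm = 2.83e-10 m
G = 65 GPa = 6.5e+10 Pa
E = 0.5 * 6.5e+10 * (2.83e-10)^2
E = 2.603e-09 J/m


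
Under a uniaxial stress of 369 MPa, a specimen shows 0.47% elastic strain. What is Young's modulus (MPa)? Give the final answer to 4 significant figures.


E = sigma / epsilon
epsilon = 0.47% = 4.7e-03
E = 369 / 4.7e-03
E = 78510 MPa


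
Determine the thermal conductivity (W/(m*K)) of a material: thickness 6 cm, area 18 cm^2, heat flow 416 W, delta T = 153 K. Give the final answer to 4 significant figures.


k = Q*L / (A*dT)
L = 0.06 m, A = 1.8e-03 m^2
k = 416 * 0.06 / (1.8e-03 * 153)
k = 90.63 W/(m*K)


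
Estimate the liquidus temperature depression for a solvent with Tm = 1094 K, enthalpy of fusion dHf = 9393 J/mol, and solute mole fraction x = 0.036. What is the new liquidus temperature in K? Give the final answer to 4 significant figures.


dT = R*Tm^2*x / dHf
dT = 8.314 * 1094^2 * 0.036 / 9393
dT = 38.1367 K
T_new = 1094 - 38.1367 = 1056 K


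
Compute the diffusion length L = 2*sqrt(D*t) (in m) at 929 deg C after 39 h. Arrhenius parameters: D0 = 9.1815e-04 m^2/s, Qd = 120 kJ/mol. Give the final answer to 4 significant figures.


Step 1: D = D0 * exp(-Qd/(R*T))
T = 1202.15 K
D = 9.1815e-04 * exp(-120e3 / (8.314 * 1202.15)) = 5.60536e-09 m^2/s
Step 2: L = 2*sqrt(D*t)
t = 39 h = 140400 s
L = 2*sqrt(5.60536e-09 * 140400) = 0.05611 m


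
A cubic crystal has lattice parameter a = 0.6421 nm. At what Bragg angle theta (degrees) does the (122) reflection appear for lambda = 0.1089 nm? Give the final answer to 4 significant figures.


d = a / sqrt(h^2+k^2+l^2)
d = 0.6421 / sqrt(9) = 0.214033 nm
lambda = 2*d*sin(theta)  =>  sin(theta) = lambda / (2*d)
sin(theta) = 0.1089 / (2 * 0.214033) = 0.2544
theta = 14.74 deg


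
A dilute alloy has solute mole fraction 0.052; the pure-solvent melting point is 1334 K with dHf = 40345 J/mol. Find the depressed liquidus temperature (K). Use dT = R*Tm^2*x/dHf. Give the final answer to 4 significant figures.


dT = R*Tm^2*x / dHf
dT = 8.314 * 1334^2 * 0.052 / 40345
dT = 19.0693 K
T_new = 1334 - 19.0693 = 1315 K


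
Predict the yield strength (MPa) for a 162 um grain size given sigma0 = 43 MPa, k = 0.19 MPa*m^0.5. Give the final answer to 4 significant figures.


sigma_y = sigma0 + k / sqrt(d)
d = 162 um = 1.62e-04 m
sigma_y = 43 + 0.19 / sqrt(1.62e-04)
sigma_y = 57.93 MPa


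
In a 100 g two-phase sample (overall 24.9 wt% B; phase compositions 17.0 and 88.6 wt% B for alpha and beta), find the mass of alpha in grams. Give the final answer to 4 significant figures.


f_alpha = (C_beta - C0) / (C_beta - C_alpha)
f_alpha = (88.6 - 24.9) / (88.6 - 17.0) = 0.889665
m_alpha = f_alpha * m_total = 0.889665 * 100 = 88.97 g


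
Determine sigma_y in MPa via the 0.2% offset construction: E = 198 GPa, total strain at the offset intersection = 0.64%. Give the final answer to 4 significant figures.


Offset strain = 0.002
Elastic strain at yield = total_strain - offset = 6.4e-03 - 0.002 = 4.4e-03
sigma_y = E * elastic_strain = 198000 * 4.4e-03
sigma_y = 871.2 MPa


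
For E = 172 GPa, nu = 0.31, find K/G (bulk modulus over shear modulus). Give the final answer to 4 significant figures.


G = E / (2*(1+nu))
G = 172 / (2*(1+0.31)) = 65.6489 GPa
K = E / (3*(1-2*nu))
K = 172 / (3*(1-2*0.31)) = 150.877 GPa
K/G = 150.877 / 65.6489 = 2.298


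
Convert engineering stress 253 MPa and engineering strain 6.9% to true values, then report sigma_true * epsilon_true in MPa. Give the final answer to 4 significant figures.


sigma_true = sigma_eng * (1 + epsilon_eng)
sigma_true = 253 * (1 + 0.069) = 270.457 MPa
epsilon_true = ln(1 + epsilon_eng)
epsilon_true = ln(1 + 0.069) = 0.0667236
sigma_true * epsilon_true = 270.457 * 0.0667236 = 18.05 MPa


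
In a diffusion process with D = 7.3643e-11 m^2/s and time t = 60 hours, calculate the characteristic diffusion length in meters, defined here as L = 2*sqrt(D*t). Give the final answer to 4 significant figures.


t = 60 hr = 216000 s
Diffusion length = 2*sqrt(D*t)
= 2*sqrt(7.3643e-11 * 216000)
= 7.977e-03 m


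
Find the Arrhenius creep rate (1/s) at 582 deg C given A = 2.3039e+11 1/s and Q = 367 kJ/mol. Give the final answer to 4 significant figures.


rate = A * exp(-Q / (R*T))
T = 582 + 273.15 = 855.15 K
rate = 2.3039e+11 * exp(-367e3 / (8.314 * 855.15))
rate = 8.798e-12 1/s


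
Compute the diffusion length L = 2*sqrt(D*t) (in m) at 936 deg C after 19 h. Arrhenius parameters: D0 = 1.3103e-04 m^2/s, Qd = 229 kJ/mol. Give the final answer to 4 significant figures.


Step 1: D = D0 * exp(-Qd/(R*T))
T = 1209.15 K
D = 1.3103e-04 * exp(-229e3 / (8.314 * 1209.15)) = 1.67623e-14 m^2/s
Step 2: L = 2*sqrt(D*t)
t = 19 h = 68400 s
L = 2*sqrt(1.67623e-14 * 68400) = 6.772e-05 m


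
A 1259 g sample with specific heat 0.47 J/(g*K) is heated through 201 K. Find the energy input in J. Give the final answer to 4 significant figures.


Q = m * cp * dT
Q = 1259 * 0.47 * 201
Q = 118900 J


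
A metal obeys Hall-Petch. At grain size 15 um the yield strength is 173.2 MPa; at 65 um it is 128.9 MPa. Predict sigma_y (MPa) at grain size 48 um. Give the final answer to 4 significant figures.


sigma_y = sigma0 + k / sqrt(d)
1/sqrt(d1) = 1/sqrt(1.5e-05) = 258.199;  1/sqrt(d2) = 124.035
k = (sigma1 - sigma2) / (1/sqrt(d1) - 1/sqrt(d2)) = (173.2 - 128.9) / (258.199 - 124.035) = 0.330193 MPa*m^0.5
sigma0 = sigma1 - k/sqrt(d1) = 173.2 - 0.330193*258.199 = 87.9447 MPa
sigma_y(d3) = 87.9447 + 0.330193 / sqrt(4.8e-05) = 135.6 MPa


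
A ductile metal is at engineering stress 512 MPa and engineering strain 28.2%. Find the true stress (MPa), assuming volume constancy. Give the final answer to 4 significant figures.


sigma_true = sigma_eng * (1 + epsilon_eng)
sigma_true = 512 * (1 + 0.282)
sigma_true = 656.4 MPa


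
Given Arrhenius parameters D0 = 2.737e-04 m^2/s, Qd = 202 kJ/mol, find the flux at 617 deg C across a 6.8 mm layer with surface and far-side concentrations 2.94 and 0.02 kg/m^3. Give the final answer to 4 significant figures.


Step 1: D = D0 * exp(-Qd/(R*T))
T = 617 + 273.15 = 890.15 K
D = 2.737e-04 * exp(-202e3 / (8.314 * 890.15)) = 3.83126e-16 m^2/s
Step 2: J = D * (C1 - C2) / dx
J = 3.83126e-16 * (2.94 - 0.02) / 6.8e-03
J = 1.645e-13 kg/(m^2*s)


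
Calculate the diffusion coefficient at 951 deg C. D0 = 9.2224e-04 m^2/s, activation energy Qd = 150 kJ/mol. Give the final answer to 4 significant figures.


D = D0 * exp(-Qd / (R*T))
T = 1224.15 K
D = 9.2224e-04 * exp(-150e3 / (8.314 * 1224.15))
D = 3.665e-10 m^2/s


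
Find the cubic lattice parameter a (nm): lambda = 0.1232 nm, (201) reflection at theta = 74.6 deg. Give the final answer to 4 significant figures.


d = lambda / (2*sin(theta))
d = 0.1232 / (2*sin(74.6 deg))
d = 0.0638941 nm
a = d * sqrt(h^2+k^2+l^2) = 0.0638941 * sqrt(5)
a = 0.1429 nm


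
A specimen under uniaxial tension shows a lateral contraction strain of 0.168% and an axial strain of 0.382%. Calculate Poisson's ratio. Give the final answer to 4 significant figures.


nu = -epsilon_lat / epsilon_axial
Lateral strain is contraction (negative), so using magnitudes:
nu = 0.168 / 0.382
nu = 0.4398


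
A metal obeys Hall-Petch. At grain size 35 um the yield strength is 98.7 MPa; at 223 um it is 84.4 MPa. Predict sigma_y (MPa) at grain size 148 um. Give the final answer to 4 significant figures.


sigma_y = sigma0 + k / sqrt(d)
1/sqrt(d1) = 1/sqrt(3.5e-05) = 169.031;  1/sqrt(d2) = 66.965
k = (sigma1 - sigma2) / (1/sqrt(d1) - 1/sqrt(d2)) = (98.7 - 84.4) / (169.031 - 66.965) = 0.140106 MPa*m^0.5
sigma0 = sigma1 - k/sqrt(d1) = 98.7 - 0.140106*169.031 = 75.0178 MPa
sigma_y(d3) = 75.0178 + 0.140106 / sqrt(1.48e-04) = 86.53 MPa


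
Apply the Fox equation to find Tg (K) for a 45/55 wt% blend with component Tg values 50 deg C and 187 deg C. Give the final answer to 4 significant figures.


1/Tg = w1/Tg1 + w2/Tg2 (in Kelvin)
Tg1 = 323.15 K, Tg2 = 460.15 K
1/Tg = 0.45/323.15 + 0.55/460.15
Tg = 386.4 K


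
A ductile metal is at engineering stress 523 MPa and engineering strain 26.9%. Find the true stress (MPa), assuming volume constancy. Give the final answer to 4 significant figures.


sigma_true = sigma_eng * (1 + epsilon_eng)
sigma_true = 523 * (1 + 0.269)
sigma_true = 663.7 MPa


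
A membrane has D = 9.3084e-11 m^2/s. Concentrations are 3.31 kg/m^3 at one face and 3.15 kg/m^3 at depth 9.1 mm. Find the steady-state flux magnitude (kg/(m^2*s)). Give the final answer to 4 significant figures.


J = -D * (dC/dx) = D * (C1 - C2) / dx
J = 9.3084e-11 * (3.31 - 3.15) / 9.1e-03
J = 1.637e-09 kg/(m^2*s)


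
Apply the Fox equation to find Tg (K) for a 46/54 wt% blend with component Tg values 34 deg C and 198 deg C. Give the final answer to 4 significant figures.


1/Tg = w1/Tg1 + w2/Tg2 (in Kelvin)
Tg1 = 307.15 K, Tg2 = 471.15 K
1/Tg = 0.46/307.15 + 0.54/471.15
Tg = 378.2 K


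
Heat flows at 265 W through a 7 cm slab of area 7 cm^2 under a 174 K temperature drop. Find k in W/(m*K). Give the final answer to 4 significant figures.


k = Q*L / (A*dT)
L = 0.07 m, A = 7e-04 m^2
k = 265 * 0.07 / (7e-04 * 174)
k = 152.3 W/(m*K)


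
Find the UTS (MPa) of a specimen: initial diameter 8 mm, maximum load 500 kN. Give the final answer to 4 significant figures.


A0 = pi*(d/2)^2 = pi*(8/2)^2 = 50.2655 mm^2
UTS = F_max / A0 = 500*1000 / 50.2655
UTS = 9947 MPa


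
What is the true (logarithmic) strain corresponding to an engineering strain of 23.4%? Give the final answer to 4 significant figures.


epsilon_true = ln(1 + epsilon_eng)
epsilon_true = ln(1 + 0.234)
epsilon_true = 0.2103


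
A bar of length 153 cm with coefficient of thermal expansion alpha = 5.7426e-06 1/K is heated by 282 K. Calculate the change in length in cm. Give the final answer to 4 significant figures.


dL = L0 * alpha * dT
dL = 153 * 5.7426e-06 * 282
dL = 0.2478 cm


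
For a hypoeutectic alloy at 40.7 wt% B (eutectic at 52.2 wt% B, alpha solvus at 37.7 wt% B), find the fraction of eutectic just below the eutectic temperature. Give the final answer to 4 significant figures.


f_primary = (C_e - C0) / (C_e - C_alpha_max)
f_primary = (52.2 - 40.7) / (52.2 - 37.7)
f_primary = 0.793103
f_eutectic = 1 - 0.793103 = 0.2069


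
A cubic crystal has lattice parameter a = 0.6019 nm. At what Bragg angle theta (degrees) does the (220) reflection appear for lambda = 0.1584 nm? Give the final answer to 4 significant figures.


d = a / sqrt(h^2+k^2+l^2)
d = 0.6019 / sqrt(8) = 0.212804 nm
lambda = 2*d*sin(theta)  =>  sin(theta) = lambda / (2*d)
sin(theta) = 0.1584 / (2 * 0.212804) = 0.372174
theta = 21.85 deg


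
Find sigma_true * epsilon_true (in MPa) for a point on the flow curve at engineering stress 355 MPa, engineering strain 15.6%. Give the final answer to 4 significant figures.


sigma_true = sigma_eng * (1 + epsilon_eng)
sigma_true = 355 * (1 + 0.156) = 410.38 MPa
epsilon_true = ln(1 + epsilon_eng)
epsilon_true = ln(1 + 0.156) = 0.144966
sigma_true * epsilon_true = 410.38 * 0.144966 = 59.49 MPa


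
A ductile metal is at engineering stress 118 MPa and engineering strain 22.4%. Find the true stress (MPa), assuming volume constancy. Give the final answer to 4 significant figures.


sigma_true = sigma_eng * (1 + epsilon_eng)
sigma_true = 118 * (1 + 0.224)
sigma_true = 144.4 MPa


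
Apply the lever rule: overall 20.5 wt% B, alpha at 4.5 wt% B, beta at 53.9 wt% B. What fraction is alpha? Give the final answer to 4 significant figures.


f_alpha = (C_beta - C0) / (C_beta - C_alpha)
f_alpha = (53.9 - 20.5) / (53.9 - 4.5)
f_alpha = 0.6761


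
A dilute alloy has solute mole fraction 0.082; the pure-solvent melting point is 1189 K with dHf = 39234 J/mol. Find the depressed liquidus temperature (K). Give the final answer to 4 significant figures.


dT = R*Tm^2*x / dHf
dT = 8.314 * 1189^2 * 0.082 / 39234
dT = 24.5655 K
T_new = 1189 - 24.5655 = 1164 K


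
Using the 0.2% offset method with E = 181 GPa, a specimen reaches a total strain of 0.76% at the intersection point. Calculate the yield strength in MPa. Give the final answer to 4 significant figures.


Offset strain = 0.002
Elastic strain at yield = total_strain - offset = 7.6e-03 - 0.002 = 5.6e-03
sigma_y = E * elastic_strain = 181000 * 5.6e-03
sigma_y = 1014 MPa


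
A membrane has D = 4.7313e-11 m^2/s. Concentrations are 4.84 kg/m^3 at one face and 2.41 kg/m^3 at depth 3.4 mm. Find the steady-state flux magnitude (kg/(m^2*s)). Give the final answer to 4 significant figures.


J = -D * (dC/dx) = D * (C1 - C2) / dx
J = 4.7313e-11 * (4.84 - 2.41) / 3.4e-03
J = 3.381e-08 kg/(m^2*s)


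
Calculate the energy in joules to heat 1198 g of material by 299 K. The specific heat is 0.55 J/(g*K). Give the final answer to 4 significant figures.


Q = m * cp * dT
Q = 1198 * 0.55 * 299
Q = 197000 J


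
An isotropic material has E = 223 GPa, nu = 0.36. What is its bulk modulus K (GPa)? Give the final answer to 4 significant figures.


K = E / (3*(1-2*nu))
K = 223 / (3*(1-2*0.36))
K = 265.5 GPa


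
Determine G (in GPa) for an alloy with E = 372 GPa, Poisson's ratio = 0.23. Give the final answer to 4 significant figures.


G = E / (2*(1+nu))
G = 372 / (2*(1+0.23))
G = 151.2 GPa


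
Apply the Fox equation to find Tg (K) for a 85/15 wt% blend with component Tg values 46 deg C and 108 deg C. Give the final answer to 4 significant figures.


1/Tg = w1/Tg1 + w2/Tg2 (in Kelvin)
Tg1 = 319.15 K, Tg2 = 381.15 K
1/Tg = 0.85/319.15 + 0.15/381.15
Tg = 327.1 K


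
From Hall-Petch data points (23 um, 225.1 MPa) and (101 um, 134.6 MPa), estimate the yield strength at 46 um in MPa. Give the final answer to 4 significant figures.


sigma_y = sigma0 + k / sqrt(d)
1/sqrt(d1) = 1/sqrt(2.3e-05) = 208.514;  1/sqrt(d2) = 99.5037
k = (sigma1 - sigma2) / (1/sqrt(d1) - 1/sqrt(d2)) = (225.1 - 134.6) / (208.514 - 99.5037) = 0.830194 MPa*m^0.5
sigma0 = sigma1 - k/sqrt(d1) = 225.1 - 0.830194*208.514 = 51.9926 MPa
sigma_y(d3) = 51.9926 + 0.830194 / sqrt(4.6e-05) = 174.4 MPa


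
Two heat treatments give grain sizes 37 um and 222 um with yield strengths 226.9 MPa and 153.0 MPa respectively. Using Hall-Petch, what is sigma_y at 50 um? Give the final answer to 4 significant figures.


sigma_y = sigma0 + k / sqrt(d)
1/sqrt(d1) = 1/sqrt(3.7e-05) = 164.399;  1/sqrt(d2) = 67.1156
k = (sigma1 - sigma2) / (1/sqrt(d1) - 1/sqrt(d2)) = (226.9 - 153.0) / (164.399 - 67.1156) = 0.759636 MPa*m^0.5
sigma0 = sigma1 - k/sqrt(d1) = 226.9 - 0.759636*164.399 = 102.017 MPa
sigma_y(d3) = 102.017 + 0.759636 / sqrt(5e-05) = 209.4 MPa


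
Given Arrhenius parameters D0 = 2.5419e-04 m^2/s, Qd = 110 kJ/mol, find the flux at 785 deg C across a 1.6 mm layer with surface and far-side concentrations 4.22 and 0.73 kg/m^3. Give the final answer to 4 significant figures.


Step 1: D = D0 * exp(-Qd/(R*T))
T = 785 + 273.15 = 1058.15 K
D = 2.5419e-04 * exp(-110e3 / (8.314 * 1058.15)) = 9.43864e-10 m^2/s
Step 2: J = D * (C1 - C2) / dx
J = 9.43864e-10 * (4.22 - 0.73) / 1.6e-03
J = 2.059e-06 kg/(m^2*s)


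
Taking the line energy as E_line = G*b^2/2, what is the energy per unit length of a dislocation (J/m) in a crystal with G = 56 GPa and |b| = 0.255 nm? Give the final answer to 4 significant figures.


E = G*b^2/2
b = 0.255 nm = 2.55e-10 m
G = 56 GPa = 5.6e+10 Pa
E = 0.5 * 5.6e+10 * (2.55e-10)^2
E = 1.821e-09 J/m


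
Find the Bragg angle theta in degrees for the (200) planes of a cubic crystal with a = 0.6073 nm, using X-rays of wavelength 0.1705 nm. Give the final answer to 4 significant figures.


d = a / sqrt(h^2+k^2+l^2)
d = 0.6073 / sqrt(4) = 0.30365 nm
lambda = 2*d*sin(theta)  =>  sin(theta) = lambda / (2*d)
sin(theta) = 0.1705 / (2 * 0.30365) = 0.280751
theta = 16.31 deg


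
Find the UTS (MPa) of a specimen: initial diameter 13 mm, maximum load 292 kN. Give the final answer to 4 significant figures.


A0 = pi*(d/2)^2 = pi*(13/2)^2 = 132.732 mm^2
UTS = F_max / A0 = 292*1000 / 132.732
UTS = 2200 MPa


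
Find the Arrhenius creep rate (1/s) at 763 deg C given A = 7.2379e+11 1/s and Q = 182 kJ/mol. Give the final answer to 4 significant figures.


rate = A * exp(-Q / (R*T))
T = 763 + 273.15 = 1036.15 K
rate = 7.2379e+11 * exp(-182e3 / (8.314 * 1036.15))
rate = 483.3 1/s


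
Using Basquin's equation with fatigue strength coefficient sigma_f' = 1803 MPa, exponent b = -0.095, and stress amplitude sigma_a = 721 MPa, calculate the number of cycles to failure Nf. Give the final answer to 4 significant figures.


sigma_a = sigma_f' * (2*Nf)^b
2*Nf = (sigma_a / sigma_f')^(1/b)
2*Nf = (721 / 1803)^(1/-0.095)
2*Nf = 15492.1
Nf = 7746 cycles


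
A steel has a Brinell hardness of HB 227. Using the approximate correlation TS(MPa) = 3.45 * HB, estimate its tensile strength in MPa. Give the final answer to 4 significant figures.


TS (MPa) = 3.45 * HB
TS = 3.45 * 227
TS = 783.2 MPa


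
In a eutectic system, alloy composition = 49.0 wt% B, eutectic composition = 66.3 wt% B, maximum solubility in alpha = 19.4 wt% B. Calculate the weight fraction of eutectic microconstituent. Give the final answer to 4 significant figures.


f_primary = (C_e - C0) / (C_e - C_alpha_max)
f_primary = (66.3 - 49.0) / (66.3 - 19.4)
f_primary = 0.36887
f_eutectic = 1 - 0.36887 = 0.6311


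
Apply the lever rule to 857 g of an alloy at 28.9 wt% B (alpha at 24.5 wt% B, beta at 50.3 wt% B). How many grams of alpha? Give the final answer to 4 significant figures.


f_alpha = (C_beta - C0) / (C_beta - C_alpha)
f_alpha = (50.3 - 28.9) / (50.3 - 24.5) = 0.829457
m_alpha = f_alpha * m_total = 0.829457 * 857 = 710.8 g


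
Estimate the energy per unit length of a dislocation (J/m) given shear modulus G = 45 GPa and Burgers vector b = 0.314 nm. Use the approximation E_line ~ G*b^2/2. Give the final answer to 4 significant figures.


E = G*b^2/2
b = 0.314 nm = 3.14e-10 m
G = 45 GPa = 4.5e+10 Pa
E = 0.5 * 4.5e+10 * (3.14e-10)^2
E = 2.218e-09 J/m


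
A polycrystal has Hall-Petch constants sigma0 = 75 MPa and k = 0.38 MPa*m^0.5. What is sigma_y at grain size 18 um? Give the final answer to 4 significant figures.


sigma_y = sigma0 + k / sqrt(d)
d = 18 um = 1.8e-05 m
sigma_y = 75 + 0.38 / sqrt(1.8e-05)
sigma_y = 164.6 MPa


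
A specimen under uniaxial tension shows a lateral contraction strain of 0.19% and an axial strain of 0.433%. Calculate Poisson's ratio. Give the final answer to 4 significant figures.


nu = -epsilon_lat / epsilon_axial
Lateral strain is contraction (negative), so using magnitudes:
nu = 0.19 / 0.433
nu = 0.4388


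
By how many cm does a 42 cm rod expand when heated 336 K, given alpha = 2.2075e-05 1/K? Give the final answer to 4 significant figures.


dL = L0 * alpha * dT
dL = 42 * 2.2075e-05 * 336
dL = 0.3115 cm


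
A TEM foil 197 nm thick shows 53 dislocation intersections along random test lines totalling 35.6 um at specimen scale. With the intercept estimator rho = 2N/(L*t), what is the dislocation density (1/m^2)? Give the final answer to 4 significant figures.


rho = 2N / (L * t)
L = 35.6 um = 3.56e-05 m, t = 197 nm = 1.97e-07 m
rho = 2 * 53 / (3.56e-05 * 1.97e-07)
rho = 1.511e+13 1/m^2


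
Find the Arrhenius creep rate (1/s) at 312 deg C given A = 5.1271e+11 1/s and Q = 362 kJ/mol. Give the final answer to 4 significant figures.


rate = A * exp(-Q / (R*T))
T = 312 + 273.15 = 585.15 K
rate = 5.1271e+11 * exp(-362e3 / (8.314 * 585.15))
rate = 2.478e-21 1/s


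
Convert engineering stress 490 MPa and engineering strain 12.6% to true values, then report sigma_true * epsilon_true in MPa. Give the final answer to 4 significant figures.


sigma_true = sigma_eng * (1 + epsilon_eng)
sigma_true = 490 * (1 + 0.126) = 551.74 MPa
epsilon_true = ln(1 + epsilon_eng)
epsilon_true = ln(1 + 0.126) = 0.118672
sigma_true * epsilon_true = 551.74 * 0.118672 = 65.48 MPa


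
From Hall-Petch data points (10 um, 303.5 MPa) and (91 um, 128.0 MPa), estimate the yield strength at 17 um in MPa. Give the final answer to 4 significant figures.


sigma_y = sigma0 + k / sqrt(d)
1/sqrt(d1) = 1/sqrt(1e-05) = 316.228;  1/sqrt(d2) = 104.828
k = (sigma1 - sigma2) / (1/sqrt(d1) - 1/sqrt(d2)) = (303.5 - 128.0) / (316.228 - 104.828) = 0.830183 MPa*m^0.5
sigma0 = sigma1 - k/sqrt(d1) = 303.5 - 0.830183*316.228 = 40.9732 MPa
sigma_y(d3) = 40.9732 + 0.830183 / sqrt(1.7e-05) = 242.3 MPa


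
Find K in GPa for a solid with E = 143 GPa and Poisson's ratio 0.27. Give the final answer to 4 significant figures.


K = E / (3*(1-2*nu))
K = 143 / (3*(1-2*0.27))
K = 103.6 GPa


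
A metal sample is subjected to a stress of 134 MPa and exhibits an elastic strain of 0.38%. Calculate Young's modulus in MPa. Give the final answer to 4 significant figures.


E = sigma / epsilon
epsilon = 0.38% = 3.8e-03
E = 134 / 3.8e-03
E = 35260 MPa


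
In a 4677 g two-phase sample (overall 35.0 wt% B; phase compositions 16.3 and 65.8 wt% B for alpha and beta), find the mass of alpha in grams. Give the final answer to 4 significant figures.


f_alpha = (C_beta - C0) / (C_beta - C_alpha)
f_alpha = (65.8 - 35.0) / (65.8 - 16.3) = 0.622222
m_alpha = f_alpha * m_total = 0.622222 * 4677 = 2910 g


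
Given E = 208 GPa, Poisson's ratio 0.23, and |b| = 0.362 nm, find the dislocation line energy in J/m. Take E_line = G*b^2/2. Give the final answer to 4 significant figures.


Step 1: G = E / (2*(1+nu))
G = 208 / (2*(1+0.23)) = 84.5528 GPa = 8.45528e+10 Pa
Step 2: E_line = G*b^2/2
b = 0.362 nm = 3.62e-10 m
E_line = 0.5 * 8.45528e+10 * (3.62e-10)^2 = 5.54e-09 J/m


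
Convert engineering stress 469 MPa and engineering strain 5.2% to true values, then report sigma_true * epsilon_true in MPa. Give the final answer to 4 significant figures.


sigma_true = sigma_eng * (1 + epsilon_eng)
sigma_true = 469 * (1 + 0.052) = 493.388 MPa
epsilon_true = ln(1 + epsilon_eng)
epsilon_true = ln(1 + 0.052) = 0.0506931
sigma_true * epsilon_true = 493.388 * 0.0506931 = 25.01 MPa


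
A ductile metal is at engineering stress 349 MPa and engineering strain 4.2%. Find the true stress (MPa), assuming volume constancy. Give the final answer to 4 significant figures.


sigma_true = sigma_eng * (1 + epsilon_eng)
sigma_true = 349 * (1 + 0.042)
sigma_true = 363.7 MPa


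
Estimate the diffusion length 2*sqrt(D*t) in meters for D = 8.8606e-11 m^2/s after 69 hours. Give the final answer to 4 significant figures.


t = 69 hr = 248400 s
Diffusion length = 2*sqrt(D*t)
= 2*sqrt(8.8606e-11 * 248400)
= 9.383e-03 m


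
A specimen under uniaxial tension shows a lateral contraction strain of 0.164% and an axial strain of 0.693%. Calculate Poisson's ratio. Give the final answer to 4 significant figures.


nu = -epsilon_lat / epsilon_axial
Lateral strain is contraction (negative), so using magnitudes:
nu = 0.164 / 0.693
nu = 0.2367


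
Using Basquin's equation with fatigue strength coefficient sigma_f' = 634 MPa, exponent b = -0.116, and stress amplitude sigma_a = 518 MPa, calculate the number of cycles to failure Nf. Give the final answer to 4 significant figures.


sigma_a = sigma_f' * (2*Nf)^b
2*Nf = (sigma_a / sigma_f')^(1/b)
2*Nf = (518 / 634)^(1/-0.116)
2*Nf = 5.70883
Nf = 2.854 cycles


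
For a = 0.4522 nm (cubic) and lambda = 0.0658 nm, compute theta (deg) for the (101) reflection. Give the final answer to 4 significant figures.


d = a / sqrt(h^2+k^2+l^2)
d = 0.4522 / sqrt(2) = 0.319754 nm
lambda = 2*d*sin(theta)  =>  sin(theta) = lambda / (2*d)
sin(theta) = 0.0658 / (2 * 0.319754) = 0.102892
theta = 5.906 deg


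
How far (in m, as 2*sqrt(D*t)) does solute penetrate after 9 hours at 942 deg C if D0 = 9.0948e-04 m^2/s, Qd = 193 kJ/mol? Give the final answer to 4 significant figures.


Step 1: D = D0 * exp(-Qd/(R*T))
T = 1215.15 K
D = 9.0948e-04 * exp(-193e3 / (8.314 * 1215.15)) = 4.59371e-12 m^2/s
Step 2: L = 2*sqrt(D*t)
t = 9 h = 32400 s
L = 2*sqrt(4.59371e-12 * 32400) = 7.716e-04 m
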